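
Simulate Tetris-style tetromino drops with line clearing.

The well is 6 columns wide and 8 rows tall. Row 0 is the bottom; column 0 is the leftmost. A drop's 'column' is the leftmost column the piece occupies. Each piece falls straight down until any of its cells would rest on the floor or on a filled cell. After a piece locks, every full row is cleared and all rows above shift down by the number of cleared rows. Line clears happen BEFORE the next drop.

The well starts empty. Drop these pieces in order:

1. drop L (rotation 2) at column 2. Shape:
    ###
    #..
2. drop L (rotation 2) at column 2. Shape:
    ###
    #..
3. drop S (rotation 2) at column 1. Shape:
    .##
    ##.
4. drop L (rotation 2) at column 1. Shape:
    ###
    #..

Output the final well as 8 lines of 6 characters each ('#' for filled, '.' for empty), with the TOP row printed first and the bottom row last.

Answer: ......
.###..
.###..
.##...
..###.
..#...
..###.
..#...

Derivation:
Drop 1: L rot2 at col 2 lands with bottom-row=0; cleared 0 line(s) (total 0); column heights now [0 0 2 2 2 0], max=2
Drop 2: L rot2 at col 2 lands with bottom-row=2; cleared 0 line(s) (total 0); column heights now [0 0 4 4 4 0], max=4
Drop 3: S rot2 at col 1 lands with bottom-row=4; cleared 0 line(s) (total 0); column heights now [0 5 6 6 4 0], max=6
Drop 4: L rot2 at col 1 lands with bottom-row=5; cleared 0 line(s) (total 0); column heights now [0 7 7 7 4 0], max=7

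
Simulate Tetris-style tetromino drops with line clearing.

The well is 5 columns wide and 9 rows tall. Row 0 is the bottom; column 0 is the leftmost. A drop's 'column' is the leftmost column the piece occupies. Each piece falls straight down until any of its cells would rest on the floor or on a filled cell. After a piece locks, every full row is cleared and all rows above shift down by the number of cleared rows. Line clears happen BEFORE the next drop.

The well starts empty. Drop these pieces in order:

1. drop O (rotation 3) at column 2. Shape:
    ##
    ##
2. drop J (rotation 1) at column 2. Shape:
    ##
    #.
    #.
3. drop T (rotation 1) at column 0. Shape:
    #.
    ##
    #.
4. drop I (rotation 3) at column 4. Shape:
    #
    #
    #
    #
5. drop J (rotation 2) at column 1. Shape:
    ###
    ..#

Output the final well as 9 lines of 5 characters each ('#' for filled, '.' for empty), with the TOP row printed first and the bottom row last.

Drop 1: O rot3 at col 2 lands with bottom-row=0; cleared 0 line(s) (total 0); column heights now [0 0 2 2 0], max=2
Drop 2: J rot1 at col 2 lands with bottom-row=2; cleared 0 line(s) (total 0); column heights now [0 0 5 5 0], max=5
Drop 3: T rot1 at col 0 lands with bottom-row=0; cleared 0 line(s) (total 0); column heights now [3 2 5 5 0], max=5
Drop 4: I rot3 at col 4 lands with bottom-row=0; cleared 1 line(s) (total 1); column heights now [2 0 4 4 3], max=4
Drop 5: J rot2 at col 1 lands with bottom-row=4; cleared 0 line(s) (total 1); column heights now [2 6 6 6 3], max=6

Answer: .....
.....
.....
.###.
...#.
..##.
..#.#
#.#.#
#.###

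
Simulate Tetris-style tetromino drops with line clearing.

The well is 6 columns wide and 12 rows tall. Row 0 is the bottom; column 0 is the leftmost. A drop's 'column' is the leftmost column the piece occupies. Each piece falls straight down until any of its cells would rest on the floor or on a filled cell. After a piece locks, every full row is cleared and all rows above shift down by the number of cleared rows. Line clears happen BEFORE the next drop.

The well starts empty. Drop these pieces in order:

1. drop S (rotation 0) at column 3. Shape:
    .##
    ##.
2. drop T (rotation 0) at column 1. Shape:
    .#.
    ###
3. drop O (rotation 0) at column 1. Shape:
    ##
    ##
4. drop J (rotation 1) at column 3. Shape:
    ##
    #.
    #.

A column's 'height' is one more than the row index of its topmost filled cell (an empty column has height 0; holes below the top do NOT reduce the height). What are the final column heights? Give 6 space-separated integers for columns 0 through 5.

Answer: 0 5 5 5 5 2

Derivation:
Drop 1: S rot0 at col 3 lands with bottom-row=0; cleared 0 line(s) (total 0); column heights now [0 0 0 1 2 2], max=2
Drop 2: T rot0 at col 1 lands with bottom-row=1; cleared 0 line(s) (total 0); column heights now [0 2 3 2 2 2], max=3
Drop 3: O rot0 at col 1 lands with bottom-row=3; cleared 0 line(s) (total 0); column heights now [0 5 5 2 2 2], max=5
Drop 4: J rot1 at col 3 lands with bottom-row=2; cleared 0 line(s) (total 0); column heights now [0 5 5 5 5 2], max=5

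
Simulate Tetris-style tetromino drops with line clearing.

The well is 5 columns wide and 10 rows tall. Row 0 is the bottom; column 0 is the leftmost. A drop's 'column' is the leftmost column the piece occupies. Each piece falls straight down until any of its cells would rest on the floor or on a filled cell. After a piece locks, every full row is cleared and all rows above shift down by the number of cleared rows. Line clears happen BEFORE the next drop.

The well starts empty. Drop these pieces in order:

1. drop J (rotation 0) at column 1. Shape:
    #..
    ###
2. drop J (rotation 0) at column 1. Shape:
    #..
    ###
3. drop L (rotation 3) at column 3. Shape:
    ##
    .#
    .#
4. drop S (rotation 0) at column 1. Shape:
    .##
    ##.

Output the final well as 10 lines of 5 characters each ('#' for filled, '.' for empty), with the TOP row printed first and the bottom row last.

Drop 1: J rot0 at col 1 lands with bottom-row=0; cleared 0 line(s) (total 0); column heights now [0 2 1 1 0], max=2
Drop 2: J rot0 at col 1 lands with bottom-row=2; cleared 0 line(s) (total 0); column heights now [0 4 3 3 0], max=4
Drop 3: L rot3 at col 3 lands with bottom-row=1; cleared 0 line(s) (total 0); column heights now [0 4 3 4 4], max=4
Drop 4: S rot0 at col 1 lands with bottom-row=4; cleared 0 line(s) (total 0); column heights now [0 5 6 6 4], max=6

Answer: .....
.....
.....
.....
..##.
.##..
.#.##
.####
.#..#
.###.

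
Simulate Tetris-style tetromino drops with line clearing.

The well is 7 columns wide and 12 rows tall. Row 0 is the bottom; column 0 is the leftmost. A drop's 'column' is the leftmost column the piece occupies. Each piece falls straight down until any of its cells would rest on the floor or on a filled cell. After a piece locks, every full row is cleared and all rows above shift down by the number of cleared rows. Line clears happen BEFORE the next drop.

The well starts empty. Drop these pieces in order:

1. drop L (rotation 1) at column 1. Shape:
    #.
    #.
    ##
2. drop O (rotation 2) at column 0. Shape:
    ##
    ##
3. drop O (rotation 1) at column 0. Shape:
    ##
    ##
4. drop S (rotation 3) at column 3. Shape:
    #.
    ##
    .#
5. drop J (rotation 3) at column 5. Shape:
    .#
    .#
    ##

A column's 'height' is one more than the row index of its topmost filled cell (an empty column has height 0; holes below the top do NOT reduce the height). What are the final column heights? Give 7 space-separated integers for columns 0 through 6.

Drop 1: L rot1 at col 1 lands with bottom-row=0; cleared 0 line(s) (total 0); column heights now [0 3 1 0 0 0 0], max=3
Drop 2: O rot2 at col 0 lands with bottom-row=3; cleared 0 line(s) (total 0); column heights now [5 5 1 0 0 0 0], max=5
Drop 3: O rot1 at col 0 lands with bottom-row=5; cleared 0 line(s) (total 0); column heights now [7 7 1 0 0 0 0], max=7
Drop 4: S rot3 at col 3 lands with bottom-row=0; cleared 0 line(s) (total 0); column heights now [7 7 1 3 2 0 0], max=7
Drop 5: J rot3 at col 5 lands with bottom-row=0; cleared 0 line(s) (total 0); column heights now [7 7 1 3 2 1 3], max=7

Answer: 7 7 1 3 2 1 3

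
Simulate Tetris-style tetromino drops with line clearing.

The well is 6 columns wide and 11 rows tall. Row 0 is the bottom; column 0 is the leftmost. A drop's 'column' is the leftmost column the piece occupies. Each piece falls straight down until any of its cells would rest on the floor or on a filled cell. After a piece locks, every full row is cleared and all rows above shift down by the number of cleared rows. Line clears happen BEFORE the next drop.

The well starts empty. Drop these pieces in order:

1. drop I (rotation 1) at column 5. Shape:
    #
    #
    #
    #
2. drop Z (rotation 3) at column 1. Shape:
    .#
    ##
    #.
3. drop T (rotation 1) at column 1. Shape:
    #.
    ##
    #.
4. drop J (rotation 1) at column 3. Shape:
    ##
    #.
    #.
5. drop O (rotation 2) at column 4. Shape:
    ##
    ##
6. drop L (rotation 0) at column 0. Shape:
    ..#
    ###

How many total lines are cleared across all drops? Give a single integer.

Answer: 0

Derivation:
Drop 1: I rot1 at col 5 lands with bottom-row=0; cleared 0 line(s) (total 0); column heights now [0 0 0 0 0 4], max=4
Drop 2: Z rot3 at col 1 lands with bottom-row=0; cleared 0 line(s) (total 0); column heights now [0 2 3 0 0 4], max=4
Drop 3: T rot1 at col 1 lands with bottom-row=2; cleared 0 line(s) (total 0); column heights now [0 5 4 0 0 4], max=5
Drop 4: J rot1 at col 3 lands with bottom-row=0; cleared 0 line(s) (total 0); column heights now [0 5 4 3 3 4], max=5
Drop 5: O rot2 at col 4 lands with bottom-row=4; cleared 0 line(s) (total 0); column heights now [0 5 4 3 6 6], max=6
Drop 6: L rot0 at col 0 lands with bottom-row=5; cleared 0 line(s) (total 0); column heights now [6 6 7 3 6 6], max=7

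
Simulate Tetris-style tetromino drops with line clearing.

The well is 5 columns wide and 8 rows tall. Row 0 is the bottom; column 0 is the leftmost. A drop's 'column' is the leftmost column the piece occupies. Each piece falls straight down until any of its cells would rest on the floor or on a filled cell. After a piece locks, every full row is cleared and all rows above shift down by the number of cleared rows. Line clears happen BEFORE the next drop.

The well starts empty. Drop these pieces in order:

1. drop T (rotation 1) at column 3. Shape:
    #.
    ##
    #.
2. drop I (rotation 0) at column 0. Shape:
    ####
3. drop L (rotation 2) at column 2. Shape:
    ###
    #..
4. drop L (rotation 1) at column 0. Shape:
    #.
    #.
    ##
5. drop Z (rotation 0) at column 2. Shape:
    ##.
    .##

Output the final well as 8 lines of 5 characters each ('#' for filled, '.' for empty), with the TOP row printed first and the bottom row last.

Answer: ..##.
#..##
#.###
###..
####.
...#.
...##
...#.

Derivation:
Drop 1: T rot1 at col 3 lands with bottom-row=0; cleared 0 line(s) (total 0); column heights now [0 0 0 3 2], max=3
Drop 2: I rot0 at col 0 lands with bottom-row=3; cleared 0 line(s) (total 0); column heights now [4 4 4 4 2], max=4
Drop 3: L rot2 at col 2 lands with bottom-row=4; cleared 0 line(s) (total 0); column heights now [4 4 6 6 6], max=6
Drop 4: L rot1 at col 0 lands with bottom-row=4; cleared 0 line(s) (total 0); column heights now [7 5 6 6 6], max=7
Drop 5: Z rot0 at col 2 lands with bottom-row=6; cleared 0 line(s) (total 0); column heights now [7 5 8 8 7], max=8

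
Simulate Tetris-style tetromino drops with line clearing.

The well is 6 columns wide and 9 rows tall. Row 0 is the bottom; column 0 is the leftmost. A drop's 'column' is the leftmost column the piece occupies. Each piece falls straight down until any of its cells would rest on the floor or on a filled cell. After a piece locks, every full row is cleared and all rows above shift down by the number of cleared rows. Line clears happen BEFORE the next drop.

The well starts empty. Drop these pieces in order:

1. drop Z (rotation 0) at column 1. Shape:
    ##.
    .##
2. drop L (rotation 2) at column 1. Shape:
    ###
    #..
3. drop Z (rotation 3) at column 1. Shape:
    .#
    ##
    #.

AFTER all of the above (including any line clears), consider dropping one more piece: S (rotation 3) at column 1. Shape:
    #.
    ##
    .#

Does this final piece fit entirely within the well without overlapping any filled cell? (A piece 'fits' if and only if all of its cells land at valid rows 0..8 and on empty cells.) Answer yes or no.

Drop 1: Z rot0 at col 1 lands with bottom-row=0; cleared 0 line(s) (total 0); column heights now [0 2 2 1 0 0], max=2
Drop 2: L rot2 at col 1 lands with bottom-row=2; cleared 0 line(s) (total 0); column heights now [0 4 4 4 0 0], max=4
Drop 3: Z rot3 at col 1 lands with bottom-row=4; cleared 0 line(s) (total 0); column heights now [0 6 7 4 0 0], max=7
Test piece S rot3 at col 1 (width 2): heights before test = [0 6 7 4 0 0]; fits = False

Answer: no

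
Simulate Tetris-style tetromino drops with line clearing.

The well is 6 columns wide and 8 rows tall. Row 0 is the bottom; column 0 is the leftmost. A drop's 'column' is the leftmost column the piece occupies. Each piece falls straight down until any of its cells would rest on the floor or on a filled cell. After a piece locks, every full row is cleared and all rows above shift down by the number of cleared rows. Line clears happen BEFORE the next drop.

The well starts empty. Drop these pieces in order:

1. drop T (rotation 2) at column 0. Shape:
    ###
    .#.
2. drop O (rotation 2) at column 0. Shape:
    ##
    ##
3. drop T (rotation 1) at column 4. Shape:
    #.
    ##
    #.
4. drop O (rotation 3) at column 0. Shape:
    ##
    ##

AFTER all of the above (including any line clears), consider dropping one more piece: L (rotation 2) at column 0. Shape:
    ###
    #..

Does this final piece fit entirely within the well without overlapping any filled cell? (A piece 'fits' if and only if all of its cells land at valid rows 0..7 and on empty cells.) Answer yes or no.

Drop 1: T rot2 at col 0 lands with bottom-row=0; cleared 0 line(s) (total 0); column heights now [2 2 2 0 0 0], max=2
Drop 2: O rot2 at col 0 lands with bottom-row=2; cleared 0 line(s) (total 0); column heights now [4 4 2 0 0 0], max=4
Drop 3: T rot1 at col 4 lands with bottom-row=0; cleared 0 line(s) (total 0); column heights now [4 4 2 0 3 2], max=4
Drop 4: O rot3 at col 0 lands with bottom-row=4; cleared 0 line(s) (total 0); column heights now [6 6 2 0 3 2], max=6
Test piece L rot2 at col 0 (width 3): heights before test = [6 6 2 0 3 2]; fits = True

Answer: yes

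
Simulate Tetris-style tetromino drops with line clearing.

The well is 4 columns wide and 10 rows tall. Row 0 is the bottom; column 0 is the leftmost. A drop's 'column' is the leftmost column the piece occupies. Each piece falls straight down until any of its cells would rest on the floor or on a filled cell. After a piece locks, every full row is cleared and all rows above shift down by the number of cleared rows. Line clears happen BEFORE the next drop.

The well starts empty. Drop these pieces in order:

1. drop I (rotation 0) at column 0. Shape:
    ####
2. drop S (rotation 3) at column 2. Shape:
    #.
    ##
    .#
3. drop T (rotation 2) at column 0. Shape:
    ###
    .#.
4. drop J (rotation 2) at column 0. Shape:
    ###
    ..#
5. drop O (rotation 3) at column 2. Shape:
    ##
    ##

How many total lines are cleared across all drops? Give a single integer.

Drop 1: I rot0 at col 0 lands with bottom-row=0; cleared 1 line(s) (total 1); column heights now [0 0 0 0], max=0
Drop 2: S rot3 at col 2 lands with bottom-row=0; cleared 0 line(s) (total 1); column heights now [0 0 3 2], max=3
Drop 3: T rot2 at col 0 lands with bottom-row=2; cleared 0 line(s) (total 1); column heights now [4 4 4 2], max=4
Drop 4: J rot2 at col 0 lands with bottom-row=4; cleared 0 line(s) (total 1); column heights now [6 6 6 2], max=6
Drop 5: O rot3 at col 2 lands with bottom-row=6; cleared 0 line(s) (total 1); column heights now [6 6 8 8], max=8

Answer: 1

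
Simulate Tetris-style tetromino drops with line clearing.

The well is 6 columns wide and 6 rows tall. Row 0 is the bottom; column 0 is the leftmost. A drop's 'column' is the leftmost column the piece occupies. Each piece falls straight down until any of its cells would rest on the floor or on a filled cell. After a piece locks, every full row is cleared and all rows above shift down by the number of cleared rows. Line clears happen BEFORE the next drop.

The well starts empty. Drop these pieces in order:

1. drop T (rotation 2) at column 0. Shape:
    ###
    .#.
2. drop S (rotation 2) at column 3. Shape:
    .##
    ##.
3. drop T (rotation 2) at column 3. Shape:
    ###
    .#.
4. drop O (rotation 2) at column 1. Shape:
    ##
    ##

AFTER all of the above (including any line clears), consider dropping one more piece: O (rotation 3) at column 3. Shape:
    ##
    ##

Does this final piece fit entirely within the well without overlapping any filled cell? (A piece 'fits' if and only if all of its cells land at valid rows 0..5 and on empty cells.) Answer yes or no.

Answer: yes

Derivation:
Drop 1: T rot2 at col 0 lands with bottom-row=0; cleared 0 line(s) (total 0); column heights now [2 2 2 0 0 0], max=2
Drop 2: S rot2 at col 3 lands with bottom-row=0; cleared 0 line(s) (total 0); column heights now [2 2 2 1 2 2], max=2
Drop 3: T rot2 at col 3 lands with bottom-row=2; cleared 0 line(s) (total 0); column heights now [2 2 2 4 4 4], max=4
Drop 4: O rot2 at col 1 lands with bottom-row=2; cleared 0 line(s) (total 0); column heights now [2 4 4 4 4 4], max=4
Test piece O rot3 at col 3 (width 2): heights before test = [2 4 4 4 4 4]; fits = True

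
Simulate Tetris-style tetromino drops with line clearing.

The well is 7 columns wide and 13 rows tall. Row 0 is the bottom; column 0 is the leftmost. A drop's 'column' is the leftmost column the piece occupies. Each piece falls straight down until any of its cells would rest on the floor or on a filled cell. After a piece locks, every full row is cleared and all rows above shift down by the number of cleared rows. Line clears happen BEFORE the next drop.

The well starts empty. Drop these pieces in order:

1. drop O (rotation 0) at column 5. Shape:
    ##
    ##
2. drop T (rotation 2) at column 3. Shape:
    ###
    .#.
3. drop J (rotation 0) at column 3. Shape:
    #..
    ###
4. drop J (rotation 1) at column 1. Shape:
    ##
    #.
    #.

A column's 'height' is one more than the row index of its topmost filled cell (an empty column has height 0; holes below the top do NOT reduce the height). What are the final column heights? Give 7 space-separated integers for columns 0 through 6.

Answer: 0 3 3 5 4 4 2

Derivation:
Drop 1: O rot0 at col 5 lands with bottom-row=0; cleared 0 line(s) (total 0); column heights now [0 0 0 0 0 2 2], max=2
Drop 2: T rot2 at col 3 lands with bottom-row=1; cleared 0 line(s) (total 0); column heights now [0 0 0 3 3 3 2], max=3
Drop 3: J rot0 at col 3 lands with bottom-row=3; cleared 0 line(s) (total 0); column heights now [0 0 0 5 4 4 2], max=5
Drop 4: J rot1 at col 1 lands with bottom-row=0; cleared 0 line(s) (total 0); column heights now [0 3 3 5 4 4 2], max=5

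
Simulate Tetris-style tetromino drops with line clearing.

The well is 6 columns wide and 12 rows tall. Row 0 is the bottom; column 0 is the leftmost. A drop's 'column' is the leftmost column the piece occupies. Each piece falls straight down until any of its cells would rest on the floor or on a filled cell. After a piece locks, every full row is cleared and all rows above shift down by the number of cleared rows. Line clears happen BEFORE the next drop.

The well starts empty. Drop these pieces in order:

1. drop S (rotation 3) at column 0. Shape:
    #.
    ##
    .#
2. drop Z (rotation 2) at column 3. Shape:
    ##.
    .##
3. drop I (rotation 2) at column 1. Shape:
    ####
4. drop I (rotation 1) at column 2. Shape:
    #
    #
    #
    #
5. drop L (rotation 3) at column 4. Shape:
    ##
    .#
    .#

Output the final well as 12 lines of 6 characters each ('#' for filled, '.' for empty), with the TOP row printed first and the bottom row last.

Answer: ......
......
......
......
......
......
..#...
..#...
..#...
..#.##
##.###
.#..##

Derivation:
Drop 1: S rot3 at col 0 lands with bottom-row=0; cleared 0 line(s) (total 0); column heights now [3 2 0 0 0 0], max=3
Drop 2: Z rot2 at col 3 lands with bottom-row=0; cleared 0 line(s) (total 0); column heights now [3 2 0 2 2 1], max=3
Drop 3: I rot2 at col 1 lands with bottom-row=2; cleared 0 line(s) (total 0); column heights now [3 3 3 3 3 1], max=3
Drop 4: I rot1 at col 2 lands with bottom-row=3; cleared 0 line(s) (total 0); column heights now [3 3 7 3 3 1], max=7
Drop 5: L rot3 at col 4 lands with bottom-row=1; cleared 1 line(s) (total 1); column heights now [2 2 6 2 3 3], max=6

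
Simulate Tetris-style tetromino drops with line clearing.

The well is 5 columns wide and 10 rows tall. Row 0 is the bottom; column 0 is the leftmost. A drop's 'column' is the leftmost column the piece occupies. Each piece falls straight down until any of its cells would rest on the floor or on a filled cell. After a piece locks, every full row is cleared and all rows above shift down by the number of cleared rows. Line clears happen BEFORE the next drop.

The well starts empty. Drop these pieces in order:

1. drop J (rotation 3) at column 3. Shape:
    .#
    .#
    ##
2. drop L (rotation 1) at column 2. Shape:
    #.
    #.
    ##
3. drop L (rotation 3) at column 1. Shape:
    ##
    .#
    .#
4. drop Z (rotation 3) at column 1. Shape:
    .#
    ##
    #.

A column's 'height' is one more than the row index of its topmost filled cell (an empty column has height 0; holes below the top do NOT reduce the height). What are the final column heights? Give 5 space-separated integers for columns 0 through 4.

Drop 1: J rot3 at col 3 lands with bottom-row=0; cleared 0 line(s) (total 0); column heights now [0 0 0 1 3], max=3
Drop 2: L rot1 at col 2 lands with bottom-row=1; cleared 0 line(s) (total 0); column heights now [0 0 4 2 3], max=4
Drop 3: L rot3 at col 1 lands with bottom-row=4; cleared 0 line(s) (total 0); column heights now [0 7 7 2 3], max=7
Drop 4: Z rot3 at col 1 lands with bottom-row=7; cleared 0 line(s) (total 0); column heights now [0 9 10 2 3], max=10

Answer: 0 9 10 2 3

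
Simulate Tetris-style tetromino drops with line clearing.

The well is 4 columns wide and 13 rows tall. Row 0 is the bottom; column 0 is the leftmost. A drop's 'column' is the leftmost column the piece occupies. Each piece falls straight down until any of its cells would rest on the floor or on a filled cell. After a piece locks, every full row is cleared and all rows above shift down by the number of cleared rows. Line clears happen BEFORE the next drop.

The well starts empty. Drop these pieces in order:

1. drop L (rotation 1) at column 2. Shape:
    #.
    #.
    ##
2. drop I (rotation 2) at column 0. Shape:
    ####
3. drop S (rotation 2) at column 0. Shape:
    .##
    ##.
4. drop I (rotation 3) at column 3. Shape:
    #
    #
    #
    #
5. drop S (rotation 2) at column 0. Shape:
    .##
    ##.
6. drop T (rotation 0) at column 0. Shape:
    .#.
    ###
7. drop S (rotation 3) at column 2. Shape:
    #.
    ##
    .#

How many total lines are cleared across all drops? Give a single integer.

Drop 1: L rot1 at col 2 lands with bottom-row=0; cleared 0 line(s) (total 0); column heights now [0 0 3 1], max=3
Drop 2: I rot2 at col 0 lands with bottom-row=3; cleared 1 line(s) (total 1); column heights now [0 0 3 1], max=3
Drop 3: S rot2 at col 0 lands with bottom-row=2; cleared 0 line(s) (total 1); column heights now [3 4 4 1], max=4
Drop 4: I rot3 at col 3 lands with bottom-row=1; cleared 1 line(s) (total 2); column heights now [0 3 3 4], max=4
Drop 5: S rot2 at col 0 lands with bottom-row=3; cleared 0 line(s) (total 2); column heights now [4 5 5 4], max=5
Drop 6: T rot0 at col 0 lands with bottom-row=5; cleared 0 line(s) (total 2); column heights now [6 7 6 4], max=7
Drop 7: S rot3 at col 2 lands with bottom-row=5; cleared 1 line(s) (total 3); column heights now [4 6 7 6], max=7

Answer: 3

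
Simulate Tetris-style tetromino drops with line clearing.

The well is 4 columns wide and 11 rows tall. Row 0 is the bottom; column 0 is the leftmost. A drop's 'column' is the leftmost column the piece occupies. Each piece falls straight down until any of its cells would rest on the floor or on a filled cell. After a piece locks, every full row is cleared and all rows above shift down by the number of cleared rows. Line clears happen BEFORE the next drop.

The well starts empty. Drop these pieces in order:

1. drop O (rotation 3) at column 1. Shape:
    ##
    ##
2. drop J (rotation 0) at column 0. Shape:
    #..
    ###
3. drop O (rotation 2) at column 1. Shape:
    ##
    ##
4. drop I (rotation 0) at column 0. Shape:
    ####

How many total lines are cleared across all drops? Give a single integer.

Drop 1: O rot3 at col 1 lands with bottom-row=0; cleared 0 line(s) (total 0); column heights now [0 2 2 0], max=2
Drop 2: J rot0 at col 0 lands with bottom-row=2; cleared 0 line(s) (total 0); column heights now [4 3 3 0], max=4
Drop 3: O rot2 at col 1 lands with bottom-row=3; cleared 0 line(s) (total 0); column heights now [4 5 5 0], max=5
Drop 4: I rot0 at col 0 lands with bottom-row=5; cleared 1 line(s) (total 1); column heights now [4 5 5 0], max=5

Answer: 1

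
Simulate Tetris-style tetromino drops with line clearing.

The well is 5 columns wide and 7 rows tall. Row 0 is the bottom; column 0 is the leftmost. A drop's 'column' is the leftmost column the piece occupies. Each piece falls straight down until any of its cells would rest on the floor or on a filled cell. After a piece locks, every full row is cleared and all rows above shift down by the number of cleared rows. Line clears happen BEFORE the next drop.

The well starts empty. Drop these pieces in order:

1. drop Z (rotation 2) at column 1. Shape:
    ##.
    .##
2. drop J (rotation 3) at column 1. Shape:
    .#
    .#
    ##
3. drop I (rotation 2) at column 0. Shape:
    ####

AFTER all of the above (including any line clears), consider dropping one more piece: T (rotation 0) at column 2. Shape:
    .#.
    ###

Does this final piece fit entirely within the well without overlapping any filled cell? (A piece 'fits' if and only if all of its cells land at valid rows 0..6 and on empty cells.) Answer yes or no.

Drop 1: Z rot2 at col 1 lands with bottom-row=0; cleared 0 line(s) (total 0); column heights now [0 2 2 1 0], max=2
Drop 2: J rot3 at col 1 lands with bottom-row=2; cleared 0 line(s) (total 0); column heights now [0 3 5 1 0], max=5
Drop 3: I rot2 at col 0 lands with bottom-row=5; cleared 0 line(s) (total 0); column heights now [6 6 6 6 0], max=6
Test piece T rot0 at col 2 (width 3): heights before test = [6 6 6 6 0]; fits = False

Answer: no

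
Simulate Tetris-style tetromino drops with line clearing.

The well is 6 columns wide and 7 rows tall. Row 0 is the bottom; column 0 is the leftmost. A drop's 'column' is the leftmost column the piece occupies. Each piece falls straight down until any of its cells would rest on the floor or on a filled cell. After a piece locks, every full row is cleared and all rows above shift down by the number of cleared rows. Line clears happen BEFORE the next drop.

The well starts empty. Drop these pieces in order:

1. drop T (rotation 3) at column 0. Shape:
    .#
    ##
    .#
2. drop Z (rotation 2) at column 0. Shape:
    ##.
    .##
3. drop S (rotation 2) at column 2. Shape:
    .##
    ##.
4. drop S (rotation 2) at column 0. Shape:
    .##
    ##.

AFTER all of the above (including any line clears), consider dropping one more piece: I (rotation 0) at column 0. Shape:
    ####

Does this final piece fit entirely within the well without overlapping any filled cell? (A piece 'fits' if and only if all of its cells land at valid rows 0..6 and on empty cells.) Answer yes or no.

Drop 1: T rot3 at col 0 lands with bottom-row=0; cleared 0 line(s) (total 0); column heights now [2 3 0 0 0 0], max=3
Drop 2: Z rot2 at col 0 lands with bottom-row=3; cleared 0 line(s) (total 0); column heights now [5 5 4 0 0 0], max=5
Drop 3: S rot2 at col 2 lands with bottom-row=4; cleared 0 line(s) (total 0); column heights now [5 5 5 6 6 0], max=6
Drop 4: S rot2 at col 0 lands with bottom-row=5; cleared 0 line(s) (total 0); column heights now [6 7 7 6 6 0], max=7
Test piece I rot0 at col 0 (width 4): heights before test = [6 7 7 6 6 0]; fits = False

Answer: no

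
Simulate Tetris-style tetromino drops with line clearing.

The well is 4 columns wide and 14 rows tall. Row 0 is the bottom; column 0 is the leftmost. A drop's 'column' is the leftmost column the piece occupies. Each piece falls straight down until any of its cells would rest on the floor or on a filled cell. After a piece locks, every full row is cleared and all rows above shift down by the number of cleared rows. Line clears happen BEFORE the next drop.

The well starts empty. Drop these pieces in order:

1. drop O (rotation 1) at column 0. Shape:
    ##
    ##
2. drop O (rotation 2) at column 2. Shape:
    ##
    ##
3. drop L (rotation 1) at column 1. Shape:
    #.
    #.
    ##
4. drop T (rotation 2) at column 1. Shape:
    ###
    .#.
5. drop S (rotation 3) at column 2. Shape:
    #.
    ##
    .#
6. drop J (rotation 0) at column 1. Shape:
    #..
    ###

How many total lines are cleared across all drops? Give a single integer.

Drop 1: O rot1 at col 0 lands with bottom-row=0; cleared 0 line(s) (total 0); column heights now [2 2 0 0], max=2
Drop 2: O rot2 at col 2 lands with bottom-row=0; cleared 2 line(s) (total 2); column heights now [0 0 0 0], max=0
Drop 3: L rot1 at col 1 lands with bottom-row=0; cleared 0 line(s) (total 2); column heights now [0 3 1 0], max=3
Drop 4: T rot2 at col 1 lands with bottom-row=2; cleared 0 line(s) (total 2); column heights now [0 4 4 4], max=4
Drop 5: S rot3 at col 2 lands with bottom-row=4; cleared 0 line(s) (total 2); column heights now [0 4 7 6], max=7
Drop 6: J rot0 at col 1 lands with bottom-row=7; cleared 0 line(s) (total 2); column heights now [0 9 8 8], max=9

Answer: 2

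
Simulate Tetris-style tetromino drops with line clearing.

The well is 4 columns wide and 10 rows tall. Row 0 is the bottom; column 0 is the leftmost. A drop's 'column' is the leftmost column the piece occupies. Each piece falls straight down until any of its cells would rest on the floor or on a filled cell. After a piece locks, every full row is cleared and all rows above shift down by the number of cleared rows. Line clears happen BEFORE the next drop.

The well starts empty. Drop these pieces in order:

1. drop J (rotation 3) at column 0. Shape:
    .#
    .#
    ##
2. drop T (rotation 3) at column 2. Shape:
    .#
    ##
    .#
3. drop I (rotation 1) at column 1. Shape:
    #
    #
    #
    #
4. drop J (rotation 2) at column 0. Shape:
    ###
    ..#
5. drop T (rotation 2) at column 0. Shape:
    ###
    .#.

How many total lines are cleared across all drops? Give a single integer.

Drop 1: J rot3 at col 0 lands with bottom-row=0; cleared 0 line(s) (total 0); column heights now [1 3 0 0], max=3
Drop 2: T rot3 at col 2 lands with bottom-row=0; cleared 0 line(s) (total 0); column heights now [1 3 2 3], max=3
Drop 3: I rot1 at col 1 lands with bottom-row=3; cleared 0 line(s) (total 0); column heights now [1 7 2 3], max=7
Drop 4: J rot2 at col 0 lands with bottom-row=6; cleared 0 line(s) (total 0); column heights now [8 8 8 3], max=8
Drop 5: T rot2 at col 0 lands with bottom-row=8; cleared 0 line(s) (total 0); column heights now [10 10 10 3], max=10

Answer: 0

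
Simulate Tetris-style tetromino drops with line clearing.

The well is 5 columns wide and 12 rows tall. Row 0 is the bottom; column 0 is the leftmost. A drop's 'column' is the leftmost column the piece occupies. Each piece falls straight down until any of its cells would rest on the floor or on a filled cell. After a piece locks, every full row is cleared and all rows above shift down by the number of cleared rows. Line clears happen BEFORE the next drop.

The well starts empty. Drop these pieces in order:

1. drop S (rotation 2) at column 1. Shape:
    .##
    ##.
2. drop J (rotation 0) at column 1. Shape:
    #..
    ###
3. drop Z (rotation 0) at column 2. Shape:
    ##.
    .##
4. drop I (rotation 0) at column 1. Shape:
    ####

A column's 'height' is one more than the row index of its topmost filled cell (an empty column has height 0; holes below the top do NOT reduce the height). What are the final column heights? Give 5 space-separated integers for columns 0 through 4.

Answer: 0 6 6 6 6

Derivation:
Drop 1: S rot2 at col 1 lands with bottom-row=0; cleared 0 line(s) (total 0); column heights now [0 1 2 2 0], max=2
Drop 2: J rot0 at col 1 lands with bottom-row=2; cleared 0 line(s) (total 0); column heights now [0 4 3 3 0], max=4
Drop 3: Z rot0 at col 2 lands with bottom-row=3; cleared 0 line(s) (total 0); column heights now [0 4 5 5 4], max=5
Drop 4: I rot0 at col 1 lands with bottom-row=5; cleared 0 line(s) (total 0); column heights now [0 6 6 6 6], max=6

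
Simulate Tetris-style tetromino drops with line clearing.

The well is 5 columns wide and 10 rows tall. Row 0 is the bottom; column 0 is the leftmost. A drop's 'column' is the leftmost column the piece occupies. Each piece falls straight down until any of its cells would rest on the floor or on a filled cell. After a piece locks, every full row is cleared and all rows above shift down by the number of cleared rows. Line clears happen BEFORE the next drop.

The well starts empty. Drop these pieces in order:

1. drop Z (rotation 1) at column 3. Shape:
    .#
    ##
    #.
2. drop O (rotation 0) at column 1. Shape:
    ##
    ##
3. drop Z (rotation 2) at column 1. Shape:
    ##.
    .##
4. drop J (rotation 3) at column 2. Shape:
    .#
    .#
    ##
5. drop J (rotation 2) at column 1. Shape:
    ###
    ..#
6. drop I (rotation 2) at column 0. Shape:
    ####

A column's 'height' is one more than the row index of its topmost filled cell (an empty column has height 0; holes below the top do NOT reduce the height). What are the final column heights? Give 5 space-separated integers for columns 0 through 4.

Drop 1: Z rot1 at col 3 lands with bottom-row=0; cleared 0 line(s) (total 0); column heights now [0 0 0 2 3], max=3
Drop 2: O rot0 at col 1 lands with bottom-row=0; cleared 0 line(s) (total 0); column heights now [0 2 2 2 3], max=3
Drop 3: Z rot2 at col 1 lands with bottom-row=2; cleared 0 line(s) (total 0); column heights now [0 4 4 3 3], max=4
Drop 4: J rot3 at col 2 lands with bottom-row=4; cleared 0 line(s) (total 0); column heights now [0 4 5 7 3], max=7
Drop 5: J rot2 at col 1 lands with bottom-row=7; cleared 0 line(s) (total 0); column heights now [0 9 9 9 3], max=9
Drop 6: I rot2 at col 0 lands with bottom-row=9; cleared 0 line(s) (total 0); column heights now [10 10 10 10 3], max=10

Answer: 10 10 10 10 3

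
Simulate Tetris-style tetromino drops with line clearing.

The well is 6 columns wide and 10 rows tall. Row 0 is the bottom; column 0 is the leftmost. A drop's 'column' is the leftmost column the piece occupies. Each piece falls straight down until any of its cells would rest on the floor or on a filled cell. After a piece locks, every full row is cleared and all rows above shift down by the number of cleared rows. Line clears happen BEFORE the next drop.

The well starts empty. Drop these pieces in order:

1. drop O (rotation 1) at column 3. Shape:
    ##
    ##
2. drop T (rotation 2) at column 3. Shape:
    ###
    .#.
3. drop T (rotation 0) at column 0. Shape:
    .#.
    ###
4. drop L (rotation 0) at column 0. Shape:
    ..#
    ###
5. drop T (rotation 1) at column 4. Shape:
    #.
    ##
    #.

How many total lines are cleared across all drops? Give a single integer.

Drop 1: O rot1 at col 3 lands with bottom-row=0; cleared 0 line(s) (total 0); column heights now [0 0 0 2 2 0], max=2
Drop 2: T rot2 at col 3 lands with bottom-row=2; cleared 0 line(s) (total 0); column heights now [0 0 0 4 4 4], max=4
Drop 3: T rot0 at col 0 lands with bottom-row=0; cleared 0 line(s) (total 0); column heights now [1 2 1 4 4 4], max=4
Drop 4: L rot0 at col 0 lands with bottom-row=2; cleared 0 line(s) (total 0); column heights now [3 3 4 4 4 4], max=4
Drop 5: T rot1 at col 4 lands with bottom-row=4; cleared 0 line(s) (total 0); column heights now [3 3 4 4 7 6], max=7

Answer: 0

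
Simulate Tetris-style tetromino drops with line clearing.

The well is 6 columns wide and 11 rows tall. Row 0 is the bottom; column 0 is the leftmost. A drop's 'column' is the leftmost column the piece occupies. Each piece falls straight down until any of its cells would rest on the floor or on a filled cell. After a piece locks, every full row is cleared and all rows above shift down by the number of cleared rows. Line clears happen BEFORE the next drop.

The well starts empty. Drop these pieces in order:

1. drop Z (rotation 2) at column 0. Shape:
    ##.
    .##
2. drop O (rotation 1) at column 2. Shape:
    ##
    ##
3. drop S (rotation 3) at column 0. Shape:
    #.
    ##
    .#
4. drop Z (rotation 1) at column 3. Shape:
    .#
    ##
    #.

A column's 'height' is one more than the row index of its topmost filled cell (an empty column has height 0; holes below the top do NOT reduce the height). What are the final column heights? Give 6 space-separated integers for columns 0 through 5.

Drop 1: Z rot2 at col 0 lands with bottom-row=0; cleared 0 line(s) (total 0); column heights now [2 2 1 0 0 0], max=2
Drop 2: O rot1 at col 2 lands with bottom-row=1; cleared 0 line(s) (total 0); column heights now [2 2 3 3 0 0], max=3
Drop 3: S rot3 at col 0 lands with bottom-row=2; cleared 0 line(s) (total 0); column heights now [5 4 3 3 0 0], max=5
Drop 4: Z rot1 at col 3 lands with bottom-row=3; cleared 0 line(s) (total 0); column heights now [5 4 3 5 6 0], max=6

Answer: 5 4 3 5 6 0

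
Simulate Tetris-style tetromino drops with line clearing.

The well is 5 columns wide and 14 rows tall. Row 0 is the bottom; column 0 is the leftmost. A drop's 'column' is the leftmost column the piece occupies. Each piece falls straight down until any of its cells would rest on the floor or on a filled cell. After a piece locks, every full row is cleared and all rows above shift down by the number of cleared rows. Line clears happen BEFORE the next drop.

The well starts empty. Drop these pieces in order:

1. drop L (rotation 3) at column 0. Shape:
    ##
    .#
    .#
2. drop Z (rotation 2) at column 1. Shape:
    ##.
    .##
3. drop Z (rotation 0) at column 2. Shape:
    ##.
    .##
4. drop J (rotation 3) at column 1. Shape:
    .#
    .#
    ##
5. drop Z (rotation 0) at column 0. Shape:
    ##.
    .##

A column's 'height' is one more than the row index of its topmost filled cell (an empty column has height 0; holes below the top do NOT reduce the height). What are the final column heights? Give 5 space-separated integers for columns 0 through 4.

Answer: 10 10 9 5 4

Derivation:
Drop 1: L rot3 at col 0 lands with bottom-row=0; cleared 0 line(s) (total 0); column heights now [3 3 0 0 0], max=3
Drop 2: Z rot2 at col 1 lands with bottom-row=2; cleared 0 line(s) (total 0); column heights now [3 4 4 3 0], max=4
Drop 3: Z rot0 at col 2 lands with bottom-row=3; cleared 0 line(s) (total 0); column heights now [3 4 5 5 4], max=5
Drop 4: J rot3 at col 1 lands with bottom-row=5; cleared 0 line(s) (total 0); column heights now [3 6 8 5 4], max=8
Drop 5: Z rot0 at col 0 lands with bottom-row=8; cleared 0 line(s) (total 0); column heights now [10 10 9 5 4], max=10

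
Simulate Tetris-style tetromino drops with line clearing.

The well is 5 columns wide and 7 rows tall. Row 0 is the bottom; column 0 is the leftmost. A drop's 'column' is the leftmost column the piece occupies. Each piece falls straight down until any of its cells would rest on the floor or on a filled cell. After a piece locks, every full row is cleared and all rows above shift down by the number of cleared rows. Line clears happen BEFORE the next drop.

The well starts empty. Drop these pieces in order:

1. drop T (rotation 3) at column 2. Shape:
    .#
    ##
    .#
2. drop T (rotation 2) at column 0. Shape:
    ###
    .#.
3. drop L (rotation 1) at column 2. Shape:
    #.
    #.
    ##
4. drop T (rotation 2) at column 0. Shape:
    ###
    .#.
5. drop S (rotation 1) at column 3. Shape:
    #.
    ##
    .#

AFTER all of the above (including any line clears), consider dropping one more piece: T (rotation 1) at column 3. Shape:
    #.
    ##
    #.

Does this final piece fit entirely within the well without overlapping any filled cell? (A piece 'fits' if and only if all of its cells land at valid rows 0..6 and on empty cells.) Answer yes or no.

Answer: no

Derivation:
Drop 1: T rot3 at col 2 lands with bottom-row=0; cleared 0 line(s) (total 0); column heights now [0 0 2 3 0], max=3
Drop 2: T rot2 at col 0 lands with bottom-row=1; cleared 0 line(s) (total 0); column heights now [3 3 3 3 0], max=3
Drop 3: L rot1 at col 2 lands with bottom-row=3; cleared 0 line(s) (total 0); column heights now [3 3 6 4 0], max=6
Drop 4: T rot2 at col 0 lands with bottom-row=5; cleared 0 line(s) (total 0); column heights now [7 7 7 4 0], max=7
Drop 5: S rot1 at col 3 lands with bottom-row=3; cleared 0 line(s) (total 0); column heights now [7 7 7 6 5], max=7
Test piece T rot1 at col 3 (width 2): heights before test = [7 7 7 6 5]; fits = False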